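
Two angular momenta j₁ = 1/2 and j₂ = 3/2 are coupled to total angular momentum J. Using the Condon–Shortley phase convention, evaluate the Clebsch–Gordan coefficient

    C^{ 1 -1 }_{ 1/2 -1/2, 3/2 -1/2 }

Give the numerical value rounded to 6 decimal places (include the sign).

-0.500000

j₁+j₂−J=1  J+j₁−j₂=0  J−j₁+j₂=2  j₁+j₂+J+1=4
(j₁±m₁, j₂±m₂, J±M) = (0,1,1,2,0,2)
P² = 1
sum k=1..1:
  [1] −1/2 = -1/2
S = -1/2
C² = P²·S² = 1/4 ; C = -0.500000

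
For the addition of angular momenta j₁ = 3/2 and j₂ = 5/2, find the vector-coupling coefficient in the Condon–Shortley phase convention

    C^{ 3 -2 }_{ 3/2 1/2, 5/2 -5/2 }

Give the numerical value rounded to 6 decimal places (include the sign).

triangle: 1!*2!*4!/8! = 48/40320
(j±m)!: 2!*1!*0!*5!*1!*5! = 28800
prefactor² = (2J+1)*Δ*N² = 240
  k=0: +1/(0!*1!*1!*0!*1!*4!) = 1/24
Σ = 1/24  ⇒  CG² = 240*1/24² = 5/12
CG = +√(5/12) = +0.645497

+0.645497  (= +√(5/12))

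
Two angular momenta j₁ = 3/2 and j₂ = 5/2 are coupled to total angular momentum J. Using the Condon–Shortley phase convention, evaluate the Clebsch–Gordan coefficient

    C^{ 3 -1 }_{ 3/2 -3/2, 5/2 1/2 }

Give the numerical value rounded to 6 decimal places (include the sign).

-0.670820

j₁+j₂−J=1  J+j₁−j₂=2  J−j₁+j₂=4  j₁+j₂+J+1=8
(j₁±m₁, j₂±m₂, J±M) = (0,3,3,2,2,4)
P² = 144/5
sum k=1..1:
  [1] −1/8 = -1/8
S = -1/8
C² = P²·S² = 9/20 ; C = -0.670820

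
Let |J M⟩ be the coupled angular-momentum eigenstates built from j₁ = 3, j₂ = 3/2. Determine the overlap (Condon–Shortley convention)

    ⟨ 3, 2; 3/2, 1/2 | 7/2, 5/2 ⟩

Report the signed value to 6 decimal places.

+√(1/7) = +0.377964

√[8·1!5!2!/9! · 5!1!2!1!6!1!] = √(6400/7)
  +(−1)^0/∏(0,1,1,2,4,0)! = 1/48  (running 1/48)
  +(−1)^1/∏(1,0,0,1,5,1)! = -1/120  (running 1/80)
⟨..|..⟩ = √(6400/7)·(1/80) = +0.377964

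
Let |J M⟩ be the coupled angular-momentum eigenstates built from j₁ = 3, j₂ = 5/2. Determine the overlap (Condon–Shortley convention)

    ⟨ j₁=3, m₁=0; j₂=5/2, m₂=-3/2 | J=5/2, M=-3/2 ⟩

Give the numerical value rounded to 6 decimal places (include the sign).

triangle: 3!·3!·2!/9! = 72/362880
(j±m)!: 3!·3!·1!·4!·1!·4! = 20736
prefactor² = (2J+1)·Δ·N² = 864/35
  k=0: +1/(0!·3!·3!·1!·0!·1!) = 1/36
  k=1: −1/(1!·2!·2!·0!·1!·2!) = -1/8
Σ = -7/72  ⇒  CG² = 864/35·(-7/72)² = 7/30
CG = −√(7/30) = -0.483046

-0.483046  (= −√(7/30))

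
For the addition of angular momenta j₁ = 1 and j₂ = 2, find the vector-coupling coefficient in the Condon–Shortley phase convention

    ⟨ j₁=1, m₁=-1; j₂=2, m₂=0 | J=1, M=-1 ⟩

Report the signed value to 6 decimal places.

triangle: 2!*0!*2!/5! = 4/120
(j±m)!: 0!*2!*2!*2!*0!*2! = 16
prefactor² = (2J+1)*Δ*N² = 8/5
  k=2: +1/(2!*0!*0!*0!*0!*2!) = 1/4
Σ = 1/4  ⇒  CG² = 8/5*1/4² = 1/10
CG = +√(1/10) = +0.316228

+√(1/10) = +0.316228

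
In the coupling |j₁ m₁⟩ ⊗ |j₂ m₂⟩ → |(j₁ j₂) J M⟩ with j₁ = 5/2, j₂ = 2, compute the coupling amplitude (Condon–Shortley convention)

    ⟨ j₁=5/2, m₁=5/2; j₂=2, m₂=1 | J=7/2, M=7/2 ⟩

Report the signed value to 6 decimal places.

+√(5/9) ≈ +0.745356

triangle: 1!·4!·3!/9! = 144/362880
(j±m)!: 5!·0!·3!·1!·7!·0! = 3628800
prefactor² = (2J+1)·Δ·N² = 11520
  k=0: +1/(0!·1!·0!·3!·4!·0!) = 1/144
Σ = 1/144  ⇒  CG² = 11520·1/144² = 5/9
CG = +√(5/9) = +0.745356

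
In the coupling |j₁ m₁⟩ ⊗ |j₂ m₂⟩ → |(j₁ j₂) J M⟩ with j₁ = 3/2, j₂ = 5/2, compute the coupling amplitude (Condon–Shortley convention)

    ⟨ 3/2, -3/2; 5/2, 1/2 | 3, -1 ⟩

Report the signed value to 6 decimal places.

-0.670820

√[7·1!2!4!/8! · 0!3!3!2!2!4!] = √(144/5)
  +(−1)^1/∏(1,0,2,2,0,2)! = -1/8  (running -1/8)
⟨..|..⟩ = √(144/5)·(-1/8) = -0.670820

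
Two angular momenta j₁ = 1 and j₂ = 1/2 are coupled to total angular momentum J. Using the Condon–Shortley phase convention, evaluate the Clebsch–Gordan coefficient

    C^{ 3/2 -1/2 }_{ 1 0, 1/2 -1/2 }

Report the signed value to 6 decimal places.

triangle: 0!*2!*1!/4! = 2/24
(j±m)!: 1!*1!*0!*1!*1!*2! = 2
prefactor² = (2J+1)*Δ*N² = 2/3
  k=0: +1/(0!*0!*1!*0!*1!*1!) = 1
Σ = 1  ⇒  CG² = 2/3*1² = 2/3
CG = +√(2/3) = +0.816497

+√(2/3) = +0.816497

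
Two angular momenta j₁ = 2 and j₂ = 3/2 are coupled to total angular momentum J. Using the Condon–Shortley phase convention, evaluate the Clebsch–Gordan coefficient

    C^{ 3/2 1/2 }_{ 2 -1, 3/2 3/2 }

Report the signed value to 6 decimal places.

+√(2/5) = +0.632456

triangle: 2!*2!*1!/6! = 4/720
(j±m)!: 1!*3!*3!*0!*2!*1! = 72
prefactor² = (2J+1)*Δ*N² = 8/5
  k=2: +1/(2!*0!*1!*1!*1!*0!) = 1/2
Σ = 1/2  ⇒  CG² = 8/5*1/2² = 2/5
CG = +√(2/5) = +0.632456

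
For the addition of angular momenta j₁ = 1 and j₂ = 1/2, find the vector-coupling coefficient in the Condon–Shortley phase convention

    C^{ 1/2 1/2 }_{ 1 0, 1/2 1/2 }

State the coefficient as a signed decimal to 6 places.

√[2·1!1!0!/3! · 1!1!1!0!1!0!] = √(1/3)
  +(−1)^1/∏(1,0,0,0,1,0)! = -1  (running -1)
⟨..|..⟩ = √(1/3)·(-1) = -0.577350

−√(1/3) ≈ -0.577350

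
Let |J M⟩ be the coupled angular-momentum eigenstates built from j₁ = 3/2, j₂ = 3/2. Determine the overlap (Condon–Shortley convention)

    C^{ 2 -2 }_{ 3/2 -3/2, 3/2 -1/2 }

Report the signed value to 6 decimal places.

−√(1/2) ≈ -0.707107

j₁+j₂−J=1  J+j₁−j₂=2  J−j₁+j₂=2  j₁+j₂+J+1=6
(j₁±m₁, j₂±m₂, J±M) = (0,3,1,2,0,4)
P² = 8
sum k=1..1:
  [1] −1/4 = -1/4
S = -1/4
C² = P²·S² = 1/2 ; C = -0.707107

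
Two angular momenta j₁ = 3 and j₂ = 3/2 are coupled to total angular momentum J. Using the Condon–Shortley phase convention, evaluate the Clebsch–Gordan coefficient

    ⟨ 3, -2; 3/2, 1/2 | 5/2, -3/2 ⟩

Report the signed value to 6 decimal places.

+0.267261

j₁+j₂−J=2  J+j₁−j₂=4  J−j₁+j₂=1  j₁+j₂+J+1=8
(j₁±m₁, j₂±m₂, J±M) = (1,5,2,1,1,4)
P² = 288/7
sum k=1..2:
  [1] −1/24 = -1/24
  [2] +1/12 = 1/12
S = 1/24
C² = P²·S² = 1/14 ; C = +0.267261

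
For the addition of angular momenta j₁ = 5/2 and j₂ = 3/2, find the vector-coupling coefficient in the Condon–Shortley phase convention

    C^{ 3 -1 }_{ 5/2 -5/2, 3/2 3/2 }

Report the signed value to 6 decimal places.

-0.353553  (= −√(1/8))

triangle: 1!×4!×2!/8! = 48/40320
(j±m)!: 0!×5!×3!×0!×2!×4! = 34560
prefactor² = (2J+1)×Δ×N² = 288
  k=1: −1/(1!×0!×4!×2!×0!×0!) = -1/48
Σ = -1/48  ⇒  CG² = 288×(-1/48)² = 1/8
CG = −√(1/8) = -0.353553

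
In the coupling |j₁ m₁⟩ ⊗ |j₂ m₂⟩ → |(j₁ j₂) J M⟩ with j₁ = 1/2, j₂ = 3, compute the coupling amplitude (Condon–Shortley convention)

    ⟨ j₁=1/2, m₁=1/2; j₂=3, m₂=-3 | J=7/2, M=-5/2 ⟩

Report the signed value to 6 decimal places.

triangle: 0!*1!*6!/8! = 720/40320
(j±m)!: 1!*0!*0!*6!*1!*6! = 518400
prefactor² = (2J+1)*Δ*N² = 518400/7
  k=0: +1/(0!*0!*0!*0!*1!*6!) = 1/720
Σ = 1/720  ⇒  CG² = 518400/7*1/720² = 1/7
CG = +√(1/7) = +0.377964

+√(1/7) ≈ +0.377964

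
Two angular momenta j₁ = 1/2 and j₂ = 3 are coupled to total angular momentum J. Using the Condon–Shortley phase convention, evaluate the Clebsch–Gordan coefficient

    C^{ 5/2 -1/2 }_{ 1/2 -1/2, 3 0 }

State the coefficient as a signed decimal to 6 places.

√[6·1!0!5!/7! · 0!1!3!3!2!3!] = √(432/7)
  +(−1)^1/∏(1,0,0,2,0,3)! = -1/12  (running -1/12)
⟨..|..⟩ = √(432/7)·(-1/12) = -0.654654

-0.654654  (= −√(3/7))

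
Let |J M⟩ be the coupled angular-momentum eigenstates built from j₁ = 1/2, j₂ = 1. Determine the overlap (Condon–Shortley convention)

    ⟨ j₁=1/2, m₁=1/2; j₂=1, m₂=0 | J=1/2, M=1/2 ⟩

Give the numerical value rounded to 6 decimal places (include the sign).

+0.577350  (= +√(1/3))

√[2·1!0!1!/3! · 1!0!1!1!1!0!] = √(1/3)
  +(−1)^0/∏(0,1,0,1,0,0)! = 1  (running 1)
⟨..|..⟩ = √(1/3)·(1) = +0.577350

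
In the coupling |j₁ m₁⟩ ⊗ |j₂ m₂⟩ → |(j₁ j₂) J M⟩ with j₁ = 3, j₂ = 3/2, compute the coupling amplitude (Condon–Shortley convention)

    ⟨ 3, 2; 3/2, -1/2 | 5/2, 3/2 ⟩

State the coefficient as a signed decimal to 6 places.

+0.267261

triangle: 2!×4!×1!/8! = 48/40320
(j±m)!: 5!×1!×1!×2!×4!×1! = 5760
prefactor² = (2J+1)×Δ×N² = 288/7
  k=0: +1/(0!×2!×1!×1!×3!×0!) = 1/12
  k=1: −1/(1!×1!×0!×0!×4!×1!) = -1/24
Σ = 1/24  ⇒  CG² = 288/7×1/24² = 1/14
CG = +√(1/14) = +0.267261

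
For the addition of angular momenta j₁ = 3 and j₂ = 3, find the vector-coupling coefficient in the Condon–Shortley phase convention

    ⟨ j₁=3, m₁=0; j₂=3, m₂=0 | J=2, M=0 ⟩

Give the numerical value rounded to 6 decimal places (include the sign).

√[5·4!2!2!/9! · 3!3!3!3!2!2!] = √(48/7)
  +(−1)^1/∏(1,3,2,2,0,0)! = -1/24  (running -1/24)
  +(−1)^2/∏(2,2,1,1,1,1)! = 1/4  (running 5/24)
  +(−1)^3/∏(3,1,0,0,2,2)! = -1/24  (running 1/6)
⟨..|..⟩ = √(48/7)·(1/6) = +0.436436

+√(4/21) ≈ +0.436436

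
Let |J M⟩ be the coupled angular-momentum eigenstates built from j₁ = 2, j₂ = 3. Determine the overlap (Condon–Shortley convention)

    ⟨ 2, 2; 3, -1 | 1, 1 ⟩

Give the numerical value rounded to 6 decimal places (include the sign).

+√(1/35) ≈ +0.169031

triangle: 4!·0!·2!/7! = 48/5040
(j±m)!: 4!·0!·2!·4!·2!·0! = 2304
prefactor² = (2J+1)·Δ·N² = 2304/35
  k=0: +1/(0!·4!·0!·2!·0!·0!) = 1/48
Σ = 1/48  ⇒  CG² = 2304/35·1/48² = 1/35
CG = +√(1/35) = +0.169031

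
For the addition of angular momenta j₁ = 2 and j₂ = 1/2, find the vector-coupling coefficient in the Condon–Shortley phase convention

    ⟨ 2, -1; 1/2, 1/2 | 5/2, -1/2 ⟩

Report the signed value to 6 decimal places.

+0.632456

triangle: 0!*4!*1!/6! = 24/720
(j±m)!: 1!*3!*1!*0!*2!*3! = 72
prefactor² = (2J+1)*Δ*N² = 72/5
  k=0: +1/(0!*0!*3!*1!*1!*0!) = 1/6
Σ = 1/6  ⇒  CG² = 72/5*1/6² = 2/5
CG = +√(2/5) = +0.632456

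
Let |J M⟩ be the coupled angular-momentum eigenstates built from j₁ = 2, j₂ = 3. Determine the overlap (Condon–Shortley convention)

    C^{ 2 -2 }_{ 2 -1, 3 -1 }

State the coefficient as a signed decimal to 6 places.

j₁+j₂−J=3  J+j₁−j₂=1  J−j₁+j₂=3  j₁+j₂+J+1=8
(j₁±m₁, j₂±m₂, J±M) = (1,3,2,4,0,4)
P² = 216/7
sum k=2..2:
  [2] +1/12 = 1/12
S = 1/12
C² = P²·S² = 3/14 ; C = +0.462910

+√(3/14) = +0.462910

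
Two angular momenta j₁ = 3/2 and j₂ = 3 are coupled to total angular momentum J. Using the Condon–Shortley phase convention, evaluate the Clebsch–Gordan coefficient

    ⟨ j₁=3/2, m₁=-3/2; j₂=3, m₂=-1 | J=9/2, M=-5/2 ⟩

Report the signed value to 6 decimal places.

√[10·0!3!6!/10! · 0!3!2!4!2!7!] = √(34560)
  +(−1)^0/∏(0,0,3,2,0,4)! = 1/288  (running 1/288)
⟨..|..⟩ = √(34560)·(1/288) = +0.645497

+0.645497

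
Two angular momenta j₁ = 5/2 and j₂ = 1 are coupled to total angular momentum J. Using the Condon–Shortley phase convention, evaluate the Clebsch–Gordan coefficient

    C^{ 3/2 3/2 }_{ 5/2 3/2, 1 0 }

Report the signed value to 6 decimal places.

triangle: 2!×3!×0!/6! = 12/720
(j±m)!: 4!×1!×1!×1!×3!×0! = 144
prefactor² = (2J+1)×Δ×N² = 48/5
  k=1: −1/(1!×1!×0!×0!×3!×0!) = -1/6
Σ = -1/6  ⇒  CG² = 48/5×(-1/6)² = 4/15
CG = −√(4/15) = -0.516398

-0.516398  (= −√(4/15))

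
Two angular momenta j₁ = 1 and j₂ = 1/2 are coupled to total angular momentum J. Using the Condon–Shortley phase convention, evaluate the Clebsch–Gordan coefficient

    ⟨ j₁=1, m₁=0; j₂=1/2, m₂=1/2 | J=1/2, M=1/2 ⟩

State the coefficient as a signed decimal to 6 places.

√[2·1!1!0!/3! · 1!1!1!0!1!0!] = √(1/3)
  +(−1)^1/∏(1,0,0,0,1,0)! = -1  (running -1)
⟨..|..⟩ = √(1/3)·(-1) = -0.577350

-0.577350  (= −√(1/3))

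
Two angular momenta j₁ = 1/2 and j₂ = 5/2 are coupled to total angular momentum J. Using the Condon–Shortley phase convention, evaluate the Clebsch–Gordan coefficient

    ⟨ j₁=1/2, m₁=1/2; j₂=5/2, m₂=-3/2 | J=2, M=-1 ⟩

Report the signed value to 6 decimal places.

triangle: 1!*0!*4!/6! = 24/720
(j±m)!: 1!*0!*1!*4!*1!*3! = 144
prefactor² = (2J+1)*Δ*N² = 24
  k=0: +1/(0!*1!*0!*1!*0!*3!) = 1/6
Σ = 1/6  ⇒  CG² = 24*1/6² = 2/3
CG = +√(2/3) = +0.816497

+√(2/3) ≈ +0.816497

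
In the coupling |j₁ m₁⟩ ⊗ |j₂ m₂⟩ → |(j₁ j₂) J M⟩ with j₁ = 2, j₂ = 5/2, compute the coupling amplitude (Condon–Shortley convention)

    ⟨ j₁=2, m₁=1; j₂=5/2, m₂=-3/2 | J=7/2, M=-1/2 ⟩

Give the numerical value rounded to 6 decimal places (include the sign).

+0.619780

triangle: 1!*3!*4!/9! = 144/362880
(j±m)!: 3!*1!*1!*4!*3!*4! = 20736
prefactor² = (2J+1)*Δ*N² = 2304/35
  k=0: +1/(0!*1!*1!*1!*2!*3!) = 1/12
  k=1: −1/(1!*0!*0!*0!*3!*4!) = -1/144
Σ = 11/144  ⇒  CG² = 2304/35*11/144² = 121/315
CG = +√(121/315) = +0.619780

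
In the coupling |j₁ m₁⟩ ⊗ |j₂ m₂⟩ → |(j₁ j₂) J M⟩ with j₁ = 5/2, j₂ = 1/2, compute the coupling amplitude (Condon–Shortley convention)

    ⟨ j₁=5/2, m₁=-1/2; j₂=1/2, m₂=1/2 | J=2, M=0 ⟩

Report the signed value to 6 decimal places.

-0.707107  (= −√(1/2))

j₁+j₂−J=1  J+j₁−j₂=4  J−j₁+j₂=0  j₁+j₂+J+1=6
(j₁±m₁, j₂±m₂, J±M) = (2,3,1,0,2,2)
P² = 8
sum k=1..1:
  [1] −1/4 = -1/4
S = -1/4
C² = P²·S² = 1/2 ; C = -0.707107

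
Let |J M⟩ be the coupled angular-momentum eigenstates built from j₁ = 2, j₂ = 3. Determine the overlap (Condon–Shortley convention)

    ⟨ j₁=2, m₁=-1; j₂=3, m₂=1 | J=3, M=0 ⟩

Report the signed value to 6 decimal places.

+0.182574  (= +√(1/30))

j₁+j₂−J=2  J+j₁−j₂=2  J−j₁+j₂=4  j₁+j₂+J+1=9
(j₁±m₁, j₂±m₂, J±M) = (1,3,4,2,3,3)
P² = 96/5
sum k=1..2:
  [1] −1/12 = -1/12
  [2] +1/8 = 1/8
S = 1/24
C² = P²·S² = 1/30 ; C = +0.182574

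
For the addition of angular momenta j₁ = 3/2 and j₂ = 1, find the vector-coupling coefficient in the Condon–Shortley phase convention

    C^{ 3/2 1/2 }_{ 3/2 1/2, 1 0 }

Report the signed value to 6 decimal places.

j₁+j₂−J=1  J+j₁−j₂=2  J−j₁+j₂=1  j₁+j₂+J+1=5
(j₁±m₁, j₂±m₂, J±M) = (2,1,1,1,2,1)
P² = 4/15
sum k=0..1:
  [0] +1/1 = 1
  [1] −1/2 = -1/2
S = 1/2
C² = P²·S² = 1/15 ; C = +0.258199

+√(1/15) ≈ +0.258199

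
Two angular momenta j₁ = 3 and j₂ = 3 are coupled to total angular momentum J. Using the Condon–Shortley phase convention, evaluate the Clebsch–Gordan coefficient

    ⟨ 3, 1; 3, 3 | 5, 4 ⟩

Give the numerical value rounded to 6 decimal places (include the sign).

-0.707107  (= −√(1/2))

j₁+j₂−J=1  J+j₁−j₂=5  J−j₁+j₂=5  j₁+j₂+J+1=12
(j₁±m₁, j₂±m₂, J±M) = (4,2,6,0,9,1)
P² = 4147200
sum k=1..1:
  [1] −1/2880 = -1/2880
S = -1/2880
C² = P²·S² = 1/2 ; C = -0.707107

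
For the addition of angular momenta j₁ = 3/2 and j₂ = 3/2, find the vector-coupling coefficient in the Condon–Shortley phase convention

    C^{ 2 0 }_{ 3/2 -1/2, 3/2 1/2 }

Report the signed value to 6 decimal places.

−√(1/4) ≈ -0.500000

j₁+j₂−J=1  J+j₁−j₂=2  J−j₁+j₂=2  j₁+j₂+J+1=6
(j₁±m₁, j₂±m₂, J±M) = (1,2,2,1,2,2)
P² = 4/9
sum k=0..1:
  [0] +1/4 = 1/4
  [1] −1/1 = -1
S = -3/4
C² = P²·S² = 1/4 ; C = -0.500000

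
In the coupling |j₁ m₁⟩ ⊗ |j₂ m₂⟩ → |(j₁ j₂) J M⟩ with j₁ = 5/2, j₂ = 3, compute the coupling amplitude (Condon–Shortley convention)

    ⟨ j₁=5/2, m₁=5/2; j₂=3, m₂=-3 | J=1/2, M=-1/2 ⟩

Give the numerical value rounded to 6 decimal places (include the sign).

triangle: 5!*0!*1!/7! = 120/5040
(j±m)!: 5!*0!*0!*6!*0!*1! = 86400
prefactor² = (2J+1)*Δ*N² = 28800/7
  k=0: +1/(0!*5!*0!*0!*0!*1!) = 1/120
Σ = 1/120  ⇒  CG² = 28800/7*1/120² = 2/7
CG = +√(2/7) = +0.534522

+0.534522  (= +√(2/7))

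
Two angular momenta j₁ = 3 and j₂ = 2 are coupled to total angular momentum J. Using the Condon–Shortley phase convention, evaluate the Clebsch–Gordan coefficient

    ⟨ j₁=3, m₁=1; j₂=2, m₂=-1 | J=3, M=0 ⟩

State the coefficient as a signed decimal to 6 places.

+√(1/30) = +0.182574

j₁+j₂−J=2  J+j₁−j₂=4  J−j₁+j₂=2  j₁+j₂+J+1=9
(j₁±m₁, j₂±m₂, J±M) = (4,2,1,3,3,3)
P² = 96/5
sum k=0..1:
  [0] +1/8 = 1/8
  [1] −1/12 = -1/12
S = 1/24
C² = P²·S² = 1/30 ; C = +0.182574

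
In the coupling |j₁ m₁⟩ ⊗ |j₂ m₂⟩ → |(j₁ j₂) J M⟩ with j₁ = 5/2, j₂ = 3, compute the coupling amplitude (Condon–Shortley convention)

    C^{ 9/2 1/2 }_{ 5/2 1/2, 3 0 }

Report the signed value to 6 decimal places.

+0.208063  (= +√(10/231))

j₁+j₂−J=1  J+j₁−j₂=4  J−j₁+j₂=5  j₁+j₂+J+1=11
(j₁±m₁, j₂±m₂, J±M) = (3,2,3,3,5,4)
P² = 69120/77
sum k=0..1:
  [0] +1/48 = 1/48
  [1] −1/72 = -1/72
S = 1/144
C² = P²·S² = 10/231 ; C = +0.208063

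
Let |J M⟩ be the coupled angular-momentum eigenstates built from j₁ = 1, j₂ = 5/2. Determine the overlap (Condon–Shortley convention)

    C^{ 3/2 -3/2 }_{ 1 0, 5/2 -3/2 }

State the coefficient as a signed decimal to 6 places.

√[4·2!0!3!/6! · 1!1!1!4!0!3!] = √(48/5)
  +(−1)^1/∏(1,1,0,0,0,3)! = -1/6  (running -1/6)
⟨..|..⟩ = √(48/5)·(-1/6) = -0.516398

-0.516398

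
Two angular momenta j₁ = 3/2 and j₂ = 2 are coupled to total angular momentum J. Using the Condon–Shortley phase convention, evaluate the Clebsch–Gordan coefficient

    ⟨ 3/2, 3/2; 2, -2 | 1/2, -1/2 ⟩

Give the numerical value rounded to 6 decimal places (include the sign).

triangle: 3!×0!×1!/5! = 6/120
(j±m)!: 3!×0!×0!×4!×0!×1! = 144
prefactor² = (2J+1)×Δ×N² = 72/5
  k=0: +1/(0!×3!×0!×0!×0!×1!) = 1/6
Σ = 1/6  ⇒  CG² = 72/5×1/6² = 2/5
CG = +√(2/5) = +0.632456

+√(2/5) ≈ +0.632456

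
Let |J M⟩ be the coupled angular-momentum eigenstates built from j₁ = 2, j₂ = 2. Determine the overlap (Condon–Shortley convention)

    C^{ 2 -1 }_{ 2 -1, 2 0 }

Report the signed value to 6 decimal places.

−√(1/14) = -0.267261

√[5·2!2!2!/7! · 1!3!2!2!1!3!] = √(8/7)
  +(−1)^1/∏(1,1,2,1,0,1)! = -1/2  (running -1/2)
  +(−1)^2/∏(2,0,1,0,1,2)! = 1/4  (running -1/4)
⟨..|..⟩ = √(8/7)·(-1/4) = -0.267261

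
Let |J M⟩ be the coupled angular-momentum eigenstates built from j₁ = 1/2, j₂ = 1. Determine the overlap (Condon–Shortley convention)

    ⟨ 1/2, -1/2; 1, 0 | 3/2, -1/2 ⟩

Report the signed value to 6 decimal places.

+√(2/3) = +0.816497

√[4·0!1!2!/4! · 0!1!1!1!1!2!] = √(2/3)
  +(−1)^0/∏(0,0,1,1,0,1)! = 1  (running 1)
⟨..|..⟩ = √(2/3)·(1) = +0.816497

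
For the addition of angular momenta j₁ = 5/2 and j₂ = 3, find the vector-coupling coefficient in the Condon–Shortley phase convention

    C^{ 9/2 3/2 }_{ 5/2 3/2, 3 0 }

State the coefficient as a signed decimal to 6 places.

+0.540562  (= +√(45/154))

j₁+j₂−J=1  J+j₁−j₂=4  J−j₁+j₂=5  j₁+j₂+J+1=11
(j₁±m₁, j₂±m₂, J±M) = (4,1,3,3,6,3)
P² = 207360/77
sum k=0..1:
  [0] +1/72 = 1/72
  [1] −1/288 = -1/288
S = 1/96
C² = P²·S² = 45/154 ; C = +0.540562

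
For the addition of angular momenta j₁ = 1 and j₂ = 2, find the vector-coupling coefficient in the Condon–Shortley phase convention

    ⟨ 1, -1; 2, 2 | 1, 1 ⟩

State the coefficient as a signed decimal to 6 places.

triangle: 2!·0!·2!/5! = 4/120
(j±m)!: 0!·2!·4!·0!·2!·0! = 96
prefactor² = (2J+1)·Δ·N² = 48/5
  k=2: +1/(2!·0!·0!·2!·0!·0!) = 1/4
Σ = 1/4  ⇒  CG² = 48/5·1/4² = 3/5
CG = +√(3/5) = +0.774597

+0.774597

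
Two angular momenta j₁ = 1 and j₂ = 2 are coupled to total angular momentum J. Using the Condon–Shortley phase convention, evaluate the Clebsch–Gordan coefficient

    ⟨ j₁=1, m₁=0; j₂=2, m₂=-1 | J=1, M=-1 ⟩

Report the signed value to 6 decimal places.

-0.547723

√[3·2!0!2!/5! · 1!1!1!3!0!2!] = √(6/5)
  +(−1)^1/∏(1,1,0,0,0,2)! = -1/2  (running -1/2)
⟨..|..⟩ = √(6/5)·(-1/2) = -0.547723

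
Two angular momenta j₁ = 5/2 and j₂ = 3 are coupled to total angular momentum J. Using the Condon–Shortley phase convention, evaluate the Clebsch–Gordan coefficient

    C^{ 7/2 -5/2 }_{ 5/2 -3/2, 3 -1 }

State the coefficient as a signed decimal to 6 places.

triangle: 2!*3!*4!/10! = 288/3628800
(j±m)!: 1!*4!*2!*4!*1!*6! = 829440
prefactor² = (2J+1)*Δ*N² = 18432/35
  k=1: −1/(1!*1!*3!*1!*0!*3!) = -1/36
  k=2: +1/(2!*0!*2!*0!*1!*4!) = 1/96
Σ = -5/288  ⇒  CG² = 18432/35*(-5/288)² = 10/63
CG = −√(10/63) = -0.398410

−√(10/63) ≈ -0.398410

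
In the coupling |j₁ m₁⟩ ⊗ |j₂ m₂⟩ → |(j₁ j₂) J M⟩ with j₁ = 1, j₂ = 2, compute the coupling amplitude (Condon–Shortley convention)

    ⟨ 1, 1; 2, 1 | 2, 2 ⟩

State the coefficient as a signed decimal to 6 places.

√[5·1!1!3!/6! · 2!0!3!1!4!0!] = √(12)
  +(−1)^0/∏(0,1,0,3,1,0)! = 1/6  (running 1/6)
⟨..|..⟩ = √(12)·(1/6) = +0.577350

+0.577350  (= +√(1/3))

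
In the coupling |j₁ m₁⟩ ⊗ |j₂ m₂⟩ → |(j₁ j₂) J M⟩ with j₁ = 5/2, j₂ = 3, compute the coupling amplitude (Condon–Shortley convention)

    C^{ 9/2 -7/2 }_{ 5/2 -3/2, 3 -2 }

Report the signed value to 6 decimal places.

√[10·1!4!5!/11! · 1!4!1!5!1!8!] = √(921600/11)
  +(−1)^0/∏(0,1,4,1,0,4)! = 1/576  (running 1/576)
  +(−1)^1/∏(1,0,3,0,1,5)! = -1/720  (running 1/2880)
⟨..|..⟩ = √(921600/11)·(1/2880) = +0.100504

+√(1/99) = +0.100504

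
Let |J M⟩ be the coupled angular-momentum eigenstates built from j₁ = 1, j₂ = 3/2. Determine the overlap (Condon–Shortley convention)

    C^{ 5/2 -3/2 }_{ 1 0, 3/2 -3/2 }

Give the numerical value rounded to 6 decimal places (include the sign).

j₁+j₂−J=0  J+j₁−j₂=2  J−j₁+j₂=3  j₁+j₂+J+1=6
(j₁±m₁, j₂±m₂, J±M) = (1,1,0,3,1,4)
P² = 72/5
sum k=0..0:
  [0] +1/6 = 1/6
S = 1/6
C² = P²·S² = 2/5 ; C = +0.632456

+0.632456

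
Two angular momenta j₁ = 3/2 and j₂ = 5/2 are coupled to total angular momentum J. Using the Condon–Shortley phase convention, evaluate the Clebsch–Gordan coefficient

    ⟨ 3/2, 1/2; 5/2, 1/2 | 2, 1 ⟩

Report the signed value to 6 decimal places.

−√(25/84) ≈ -0.545545

triangle: 2!×1!×3!/7! = 12/5040
(j±m)!: 2!×1!×3!×2!×3!×1! = 144
prefactor² = (2J+1)×Δ×N² = 12/7
  k=0: +1/(0!×2!×1!×3!×0!×0!) = 1/12
  k=1: −1/(1!×1!×0!×2!×1!×1!) = -1/2
Σ = -5/12  ⇒  CG² = 12/7×(-5/12)² = 25/84
CG = −√(25/84) = -0.545545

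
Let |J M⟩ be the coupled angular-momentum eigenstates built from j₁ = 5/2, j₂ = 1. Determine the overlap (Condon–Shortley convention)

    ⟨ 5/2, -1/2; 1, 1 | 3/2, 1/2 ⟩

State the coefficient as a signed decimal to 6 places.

+√(1/5) = +0.447214

√[4·2!3!0!/6! · 2!3!2!0!2!1!] = √(16/5)
  +(−1)^2/∏(2,0,1,0,2,0)! = 1/4  (running 1/4)
⟨..|..⟩ = √(16/5)·(1/4) = +0.447214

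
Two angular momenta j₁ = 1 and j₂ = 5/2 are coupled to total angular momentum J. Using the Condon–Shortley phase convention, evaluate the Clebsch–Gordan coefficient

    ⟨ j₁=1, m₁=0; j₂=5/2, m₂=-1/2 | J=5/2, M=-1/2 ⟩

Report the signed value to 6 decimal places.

√[6·1!1!4!/7! · 1!1!2!3!2!3!] = √(144/35)
  +(−1)^0/∏(0,1,1,2,0,2)! = 1/4  (running 1/4)
  +(−1)^1/∏(1,0,0,1,1,3)! = -1/6  (running 1/12)
⟨..|..⟩ = √(144/35)·(1/12) = +0.169031

+√(1/35) = +0.169031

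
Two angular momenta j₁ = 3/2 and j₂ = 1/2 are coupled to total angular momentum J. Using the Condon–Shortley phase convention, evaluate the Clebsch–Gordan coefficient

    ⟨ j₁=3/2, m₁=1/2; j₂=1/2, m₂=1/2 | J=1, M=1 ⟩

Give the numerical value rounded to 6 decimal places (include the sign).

j₁+j₂−J=1  J+j₁−j₂=2  J−j₁+j₂=0  j₁+j₂+J+1=4
(j₁±m₁, j₂±m₂, J±M) = (2,1,1,0,2,0)
P² = 1
sum k=1..1:
  [1] −1/2 = -1/2
S = -1/2
C² = P²·S² = 1/4 ; C = -0.500000

−√(1/4) = -0.500000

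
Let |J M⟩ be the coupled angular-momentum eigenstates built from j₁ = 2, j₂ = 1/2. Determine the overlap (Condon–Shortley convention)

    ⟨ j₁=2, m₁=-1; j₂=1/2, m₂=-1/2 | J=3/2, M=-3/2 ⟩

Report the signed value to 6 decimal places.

√[4·1!3!0!/5! · 1!3!0!1!0!3!] = √(36/5)
  +(−1)^0/∏(0,1,3,0,0,0)! = 1/6  (running 1/6)
⟨..|..⟩ = √(36/5)·(1/6) = +0.447214

+√(1/5) ≈ +0.447214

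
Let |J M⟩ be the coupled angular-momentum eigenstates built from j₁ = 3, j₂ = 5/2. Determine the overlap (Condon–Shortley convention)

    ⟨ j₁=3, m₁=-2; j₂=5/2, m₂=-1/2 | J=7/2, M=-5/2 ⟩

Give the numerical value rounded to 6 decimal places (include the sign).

−√(2/63) = -0.178174

√[8·2!4!3!/10! · 1!5!2!3!1!6!] = √(4608/7)
  +(−1)^1/∏(1,1,4,1,0,2)! = -1/48  (running -1/48)
  +(−1)^2/∏(2,0,3,0,1,3)! = 1/72  (running -1/144)
⟨..|..⟩ = √(4608/7)·(-1/144) = -0.178174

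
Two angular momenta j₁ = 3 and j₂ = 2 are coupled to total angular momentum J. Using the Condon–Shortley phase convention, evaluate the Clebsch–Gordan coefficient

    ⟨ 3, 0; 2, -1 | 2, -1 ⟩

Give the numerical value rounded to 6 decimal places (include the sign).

triangle: 3!*3!*1!/8! = 36/40320
(j±m)!: 3!*3!*1!*3!*1!*3! = 1296
prefactor² = (2J+1)*Δ*N² = 81/14
  k=0: +1/(0!*3!*3!*1!*0!*0!) = 1/36
  k=1: −1/(1!*2!*2!*0!*1!*1!) = -1/4
Σ = -2/9  ⇒  CG² = 81/14*(-2/9)² = 2/7
CG = −√(2/7) = -0.534522

−√(2/7) = -0.534522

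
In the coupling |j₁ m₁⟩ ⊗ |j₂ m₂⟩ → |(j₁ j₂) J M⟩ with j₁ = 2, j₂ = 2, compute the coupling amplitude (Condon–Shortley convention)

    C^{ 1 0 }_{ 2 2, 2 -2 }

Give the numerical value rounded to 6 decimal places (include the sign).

triangle: 3!·1!·1!/6! = 6/720
(j±m)!: 4!·0!·0!·4!·1!·1! = 576
prefactor² = (2J+1)·Δ·N² = 72/5
  k=0: +1/(0!·3!·0!·0!·1!·1!) = 1/6
Σ = 1/6  ⇒  CG² = 72/5·1/6² = 2/5
CG = +√(2/5) = +0.632456

+0.632456  (= +√(2/5))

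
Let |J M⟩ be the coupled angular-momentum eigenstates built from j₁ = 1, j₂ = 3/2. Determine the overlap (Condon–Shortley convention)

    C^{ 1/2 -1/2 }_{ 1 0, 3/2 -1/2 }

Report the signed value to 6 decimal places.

-0.577350  (= −√(1/3))

√[2·2!0!1!/4! · 1!1!1!2!0!1!] = √(1/3)
  +(−1)^1/∏(1,1,0,0,0,1)! = -1  (running -1)
⟨..|..⟩ = √(1/3)·(-1) = -0.577350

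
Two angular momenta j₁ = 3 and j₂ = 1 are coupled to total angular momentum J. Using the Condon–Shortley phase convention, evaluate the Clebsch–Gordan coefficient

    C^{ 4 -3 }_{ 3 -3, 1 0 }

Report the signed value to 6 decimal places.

+√(1/4) = +0.500000

√[9·0!6!2!/9! · 0!6!1!1!1!7!] = √(129600)
  +(−1)^0/∏(0,0,6,1,0,1)! = 1/720  (running 1/720)
⟨..|..⟩ = √(129600)·(1/720) = +0.500000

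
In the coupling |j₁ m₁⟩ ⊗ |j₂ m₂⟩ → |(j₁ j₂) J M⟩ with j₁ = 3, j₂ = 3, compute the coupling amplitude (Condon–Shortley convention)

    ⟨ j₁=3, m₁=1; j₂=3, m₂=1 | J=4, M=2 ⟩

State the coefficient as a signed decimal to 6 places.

triangle: 2!·4!·4!/11! = 1152/39916800
(j±m)!: 4!·2!·4!·2!·6!·2! = 3317760
prefactor² = (2J+1)·Δ·N² = 331776/385
  k=0: +1/(0!·2!·2!·4!·2!·0!) = 1/192
  k=1: −1/(1!·1!·1!·3!·3!·1!) = -1/36
  k=2: +1/(2!·0!·0!·2!·4!·2!) = 1/192
Σ = -5/288  ⇒  CG² = 331776/385·(-5/288)² = 20/77
CG = −√(20/77) = -0.509647

−√(20/77) = -0.509647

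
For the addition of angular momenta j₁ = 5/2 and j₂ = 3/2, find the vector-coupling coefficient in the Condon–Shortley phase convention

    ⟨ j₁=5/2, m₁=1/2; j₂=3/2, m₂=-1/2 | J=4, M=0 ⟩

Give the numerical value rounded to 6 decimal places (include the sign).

√[9·0!5!3!/9! · 3!2!1!2!4!4!] = √(1728/7)
  +(−1)^0/∏(0,0,2,1,3,2)! = 1/24  (running 1/24)
⟨..|..⟩ = √(1728/7)·(1/24) = +0.654654

+√(3/7) ≈ +0.654654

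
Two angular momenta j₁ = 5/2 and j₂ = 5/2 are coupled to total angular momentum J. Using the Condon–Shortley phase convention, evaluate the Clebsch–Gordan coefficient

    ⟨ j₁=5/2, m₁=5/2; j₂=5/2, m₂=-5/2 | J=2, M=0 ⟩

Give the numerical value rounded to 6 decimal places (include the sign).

+0.545545  (= +√(25/84))

triangle: 3!×2!×2!/8! = 24/40320
(j±m)!: 5!×0!×0!×5!×2!×2! = 57600
prefactor² = (2J+1)×Δ×N² = 1200/7
  k=0: +1/(0!×3!×0!×0!×2!×2!) = 1/24
Σ = 1/24  ⇒  CG² = 1200/7×1/24² = 25/84
CG = +√(25/84) = +0.545545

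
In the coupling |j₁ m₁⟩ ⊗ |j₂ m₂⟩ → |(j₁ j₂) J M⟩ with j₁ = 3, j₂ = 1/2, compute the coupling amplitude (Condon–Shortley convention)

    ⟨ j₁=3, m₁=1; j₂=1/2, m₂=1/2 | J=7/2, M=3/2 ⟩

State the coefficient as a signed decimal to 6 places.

j₁+j₂−J=0  J+j₁−j₂=6  J−j₁+j₂=1  j₁+j₂+J+1=8
(j₁±m₁, j₂±m₂, J±M) = (4,2,1,0,5,2)
P² = 11520/7
sum k=0..0:
  [0] +1/48 = 1/48
S = 1/48
C² = P²·S² = 5/7 ; C = +0.845154

+0.845154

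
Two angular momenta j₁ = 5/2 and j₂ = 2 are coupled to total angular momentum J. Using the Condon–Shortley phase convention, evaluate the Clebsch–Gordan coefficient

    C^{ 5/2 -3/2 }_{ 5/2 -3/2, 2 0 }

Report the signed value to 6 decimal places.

-0.119523  (= −√(1/70))

j₁+j₂−J=2  J+j₁−j₂=3  J−j₁+j₂=2  j₁+j₂+J+1=8
(j₁±m₁, j₂±m₂, J±M) = (1,4,2,2,1,4)
P² = 288/35
sum k=1..2:
  [1] −1/6 = -1/6
  [2] +1/8 = 1/8
S = -1/24
C² = P²·S² = 1/70 ; C = -0.119523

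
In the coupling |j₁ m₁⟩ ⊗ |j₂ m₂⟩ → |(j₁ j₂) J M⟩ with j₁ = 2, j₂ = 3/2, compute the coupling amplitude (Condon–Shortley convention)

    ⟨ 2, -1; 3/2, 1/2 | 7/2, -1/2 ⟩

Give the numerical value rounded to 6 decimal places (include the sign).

+√(12/35) ≈ +0.585540

j₁+j₂−J=0  J+j₁−j₂=4  J−j₁+j₂=3  j₁+j₂+J+1=8
(j₁±m₁, j₂±m₂, J±M) = (1,3,2,1,3,4)
P² = 1728/35
sum k=0..0:
  [0] +1/12 = 1/12
S = 1/12
C² = P²·S² = 12/35 ; C = +0.585540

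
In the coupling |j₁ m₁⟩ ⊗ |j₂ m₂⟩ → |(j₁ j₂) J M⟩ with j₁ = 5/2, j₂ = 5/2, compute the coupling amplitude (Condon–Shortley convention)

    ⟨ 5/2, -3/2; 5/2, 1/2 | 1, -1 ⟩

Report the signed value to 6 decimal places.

-0.478091  (= −√(8/35))

triangle: 4!*1!*1!/7! = 24/5040
(j±m)!: 1!*4!*3!*2!*0!*2! = 576
prefactor² = (2J+1)*Δ*N² = 288/35
  k=3: −1/(3!*1!*1!*0!*0!*1!) = -1/6
Σ = -1/6  ⇒  CG² = 288/35*(-1/6)² = 8/35
CG = −√(8/35) = -0.478091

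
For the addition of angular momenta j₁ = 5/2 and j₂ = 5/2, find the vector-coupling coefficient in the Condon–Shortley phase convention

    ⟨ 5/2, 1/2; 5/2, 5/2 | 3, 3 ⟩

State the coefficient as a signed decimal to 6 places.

+0.527046

j₁+j₂−J=2  J+j₁−j₂=3  J−j₁+j₂=3  j₁+j₂+J+1=9
(j₁±m₁, j₂±m₂, J±M) = (3,2,5,0,6,0)
P² = 1440
sum k=2..2:
  [2] +1/72 = 1/72
S = 1/72
C² = P²·S² = 5/18 ; C = +0.527046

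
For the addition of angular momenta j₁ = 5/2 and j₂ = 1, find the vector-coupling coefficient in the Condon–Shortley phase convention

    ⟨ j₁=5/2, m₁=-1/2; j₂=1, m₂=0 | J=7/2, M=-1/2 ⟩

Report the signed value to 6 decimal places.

+√(4/7) ≈ +0.755929

√[8·0!5!2!/8! · 2!3!1!1!3!4!] = √(576/7)
  +(−1)^0/∏(0,0,3,1,2,1)! = 1/12  (running 1/12)
⟨..|..⟩ = √(576/7)·(1/12) = +0.755929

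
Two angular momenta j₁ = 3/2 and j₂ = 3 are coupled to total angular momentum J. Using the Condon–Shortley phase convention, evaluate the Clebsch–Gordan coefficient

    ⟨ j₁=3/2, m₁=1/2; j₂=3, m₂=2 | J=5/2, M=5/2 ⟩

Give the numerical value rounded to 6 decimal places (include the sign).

−√(5/14) ≈ -0.597614

√[6·2!1!4!/8! · 2!1!5!1!5!0!] = √(1440/7)
  +(−1)^1/∏(1,1,0,4,1,0)! = -1/24  (running -1/24)
⟨..|..⟩ = √(1440/7)·(-1/24) = -0.597614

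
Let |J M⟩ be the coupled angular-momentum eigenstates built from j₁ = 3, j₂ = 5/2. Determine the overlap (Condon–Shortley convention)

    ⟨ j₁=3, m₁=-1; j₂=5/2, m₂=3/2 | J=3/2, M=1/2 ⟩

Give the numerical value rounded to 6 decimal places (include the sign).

√[4·4!2!1!/8! · 2!4!4!1!2!1!] = √(384/35)
  +(−1)^3/∏(3,1,1,1,1,0)! = -1/6  (running -1/6)
  +(−1)^4/∏(4,0,0,0,2,1)! = 1/48  (running -7/48)
⟨..|..⟩ = √(384/35)·(-7/48) = -0.483046

-0.483046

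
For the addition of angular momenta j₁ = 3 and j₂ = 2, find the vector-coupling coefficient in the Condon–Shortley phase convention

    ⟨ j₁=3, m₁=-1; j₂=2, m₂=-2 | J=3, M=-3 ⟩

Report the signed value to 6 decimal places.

+0.408248  (= +√(1/6))

triangle: 2!*4!*2!/9! = 96/362880
(j±m)!: 2!*4!*0!*4!*0!*6! = 829440
prefactor² = (2J+1)*Δ*N² = 1536
  k=0: +1/(0!*2!*4!*0!*0!*2!) = 1/96
Σ = 1/96  ⇒  CG² = 1536*1/96² = 1/6
CG = +√(1/6) = +0.408248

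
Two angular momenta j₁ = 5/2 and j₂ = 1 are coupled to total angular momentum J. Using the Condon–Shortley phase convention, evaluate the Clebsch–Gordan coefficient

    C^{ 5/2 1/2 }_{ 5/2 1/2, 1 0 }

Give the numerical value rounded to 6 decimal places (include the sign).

triangle: 1!·4!·1!/7! = 24/5040
(j±m)!: 3!·2!·1!·1!·3!·2! = 144
prefactor² = (2J+1)·Δ·N² = 144/35
  k=0: +1/(0!·1!·2!·1!·2!·0!) = 1/4
  k=1: −1/(1!·0!·1!·0!·3!·1!) = -1/6
Σ = 1/12  ⇒  CG² = 144/35·1/12² = 1/35
CG = +√(1/35) = +0.169031

+0.169031  (= +√(1/35))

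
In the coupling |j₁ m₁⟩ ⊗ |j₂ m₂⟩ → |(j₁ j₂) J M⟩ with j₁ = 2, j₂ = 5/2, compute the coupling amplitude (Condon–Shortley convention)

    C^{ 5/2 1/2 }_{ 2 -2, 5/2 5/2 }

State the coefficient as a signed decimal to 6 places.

+0.462910

j₁+j₂−J=2  J+j₁−j₂=2  J−j₁+j₂=3  j₁+j₂+J+1=8
(j₁±m₁, j₂±m₂, J±M) = (0,4,5,0,3,2)
P² = 864/7
sum k=2..2:
  [2] +1/24 = 1/24
S = 1/24
C² = P²·S² = 3/14 ; C = +0.462910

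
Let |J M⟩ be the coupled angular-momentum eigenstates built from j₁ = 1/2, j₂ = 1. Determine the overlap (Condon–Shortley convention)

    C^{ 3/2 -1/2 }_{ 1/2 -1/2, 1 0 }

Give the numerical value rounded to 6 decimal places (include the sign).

+√(2/3) = +0.816497

√[4·0!1!2!/4! · 0!1!1!1!1!2!] = √(2/3)
  +(−1)^0/∏(0,0,1,1,0,1)! = 1  (running 1)
⟨..|..⟩ = √(2/3)·(1) = +0.816497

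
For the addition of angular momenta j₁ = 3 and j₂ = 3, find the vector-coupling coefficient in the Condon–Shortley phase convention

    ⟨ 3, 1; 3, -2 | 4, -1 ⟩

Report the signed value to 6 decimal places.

+√(16/77) = +0.455842

√[9·2!4!4!/11! · 4!2!1!5!3!5!] = √(82944/77)
  +(−1)^0/∏(0,2,2,1,2,3)! = 1/48  (running 1/48)
  +(−1)^1/∏(1,1,1,0,3,4)! = -1/144  (running 1/72)
⟨..|..⟩ = √(82944/77)·(1/72) = +0.455842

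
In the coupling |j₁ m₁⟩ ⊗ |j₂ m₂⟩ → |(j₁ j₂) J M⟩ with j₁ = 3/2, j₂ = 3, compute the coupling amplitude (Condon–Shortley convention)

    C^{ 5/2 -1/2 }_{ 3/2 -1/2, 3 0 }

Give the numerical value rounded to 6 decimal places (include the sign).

-0.414039  (= −√(6/35))

j₁+j₂−J=2  J+j₁−j₂=1  J−j₁+j₂=4  j₁+j₂+J+1=8
(j₁±m₁, j₂±m₂, J±M) = (1,2,3,3,2,3)
P² = 216/35
sum k=1..2:
  [1] −1/4 = -1/4
  [2] +1/12 = 1/12
S = -1/6
C² = P²·S² = 6/35 ; C = -0.414039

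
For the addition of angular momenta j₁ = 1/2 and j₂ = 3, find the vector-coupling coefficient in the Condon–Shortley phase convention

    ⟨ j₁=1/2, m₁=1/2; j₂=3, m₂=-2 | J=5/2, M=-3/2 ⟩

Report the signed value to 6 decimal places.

j₁+j₂−J=1  J+j₁−j₂=0  J−j₁+j₂=5  j₁+j₂+J+1=7
(j₁±m₁, j₂±m₂, J±M) = (1,0,1,5,1,4)
P² = 2880/7
sum k=0..0:
  [0] +1/24 = 1/24
S = 1/24
C² = P²·S² = 5/7 ; C = +0.845154

+√(5/7) ≈ +0.845154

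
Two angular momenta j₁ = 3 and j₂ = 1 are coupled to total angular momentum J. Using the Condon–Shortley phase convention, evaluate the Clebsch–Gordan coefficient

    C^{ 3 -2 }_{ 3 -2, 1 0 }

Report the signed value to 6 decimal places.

j₁+j₂−J=1  J+j₁−j₂=5  J−j₁+j₂=1  j₁+j₂+J+1=8
(j₁±m₁, j₂±m₂, J±M) = (1,5,1,1,1,5)
P² = 300
sum k=0..1:
  [0] +1/120 = 1/120
  [1] −1/24 = -1/24
S = -1/30
C² = P²·S² = 1/3 ; C = -0.577350

-0.577350  (= −√(1/3))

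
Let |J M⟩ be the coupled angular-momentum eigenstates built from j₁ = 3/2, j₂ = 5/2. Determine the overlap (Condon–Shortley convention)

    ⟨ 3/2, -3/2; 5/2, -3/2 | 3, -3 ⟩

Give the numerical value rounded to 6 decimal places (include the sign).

j₁+j₂−J=1  J+j₁−j₂=2  J−j₁+j₂=4  j₁+j₂+J+1=8
(j₁±m₁, j₂±m₂, J±M) = (0,3,1,4,0,6)
P² = 864
sum k=1..1:
  [1] −1/48 = -1/48
S = -1/48
C² = P²·S² = 3/8 ; C = -0.612372

-0.612372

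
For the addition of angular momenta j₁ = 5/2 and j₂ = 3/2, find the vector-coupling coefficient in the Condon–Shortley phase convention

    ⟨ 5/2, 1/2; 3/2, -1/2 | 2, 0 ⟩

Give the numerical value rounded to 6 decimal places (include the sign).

-0.267261

√[5·2!3!1!/7! · 3!2!1!2!2!2!] = √(8/7)
  +(−1)^0/∏(0,2,2,1,1,0)! = 1/4  (running 1/4)
  +(−1)^1/∏(1,1,1,0,2,1)! = -1/2  (running -1/4)
⟨..|..⟩ = √(8/7)·(-1/4) = -0.267261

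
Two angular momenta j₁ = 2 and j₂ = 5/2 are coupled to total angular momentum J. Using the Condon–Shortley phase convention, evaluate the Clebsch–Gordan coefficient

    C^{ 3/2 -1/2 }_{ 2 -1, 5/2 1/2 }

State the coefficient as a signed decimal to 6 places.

+0.487950  (= +√(5/21))

triangle: 3!×1!×2!/7! = 12/5040
(j±m)!: 1!×3!×3!×2!×1!×2! = 144
prefactor² = (2J+1)×Δ×N² = 48/35
  k=2: +1/(2!×1!×1!×1!×0!×1!) = 1/2
  k=3: −1/(3!×0!×0!×0!×1!×2!) = -1/12
Σ = 5/12  ⇒  CG² = 48/35×5/12² = 5/21
CG = +√(5/21) = +0.487950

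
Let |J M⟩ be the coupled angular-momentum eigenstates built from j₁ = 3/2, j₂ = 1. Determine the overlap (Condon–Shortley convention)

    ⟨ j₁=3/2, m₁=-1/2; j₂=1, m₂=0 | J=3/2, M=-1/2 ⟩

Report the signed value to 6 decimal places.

triangle: 1!×2!×1!/5! = 2/120
(j±m)!: 1!×2!×1!×1!×1!×2! = 4
prefactor² = (2J+1)×Δ×N² = 4/15
  k=0: +1/(0!×1!×2!×1!×0!×0!) = 1/2
  k=1: −1/(1!×0!×1!×0!×1!×1!) = -1
Σ = -1/2  ⇒  CG² = 4/15×(-1/2)² = 1/15
CG = −√(1/15) = -0.258199

-0.258199  (= −√(1/15))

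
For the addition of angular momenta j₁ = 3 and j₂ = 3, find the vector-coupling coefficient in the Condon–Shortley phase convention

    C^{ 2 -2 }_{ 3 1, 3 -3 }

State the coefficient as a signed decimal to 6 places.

+0.345033  (= +√(5/42))

triangle: 4!*2!*2!/9! = 96/362880
(j±m)!: 4!*2!*0!*6!*0!*4! = 829440
prefactor² = (2J+1)*Δ*N² = 7680/7
  k=0: +1/(0!*4!*2!*0!*0!*2!) = 1/96
Σ = 1/96  ⇒  CG² = 7680/7*1/96² = 5/42
CG = +√(5/42) = +0.345033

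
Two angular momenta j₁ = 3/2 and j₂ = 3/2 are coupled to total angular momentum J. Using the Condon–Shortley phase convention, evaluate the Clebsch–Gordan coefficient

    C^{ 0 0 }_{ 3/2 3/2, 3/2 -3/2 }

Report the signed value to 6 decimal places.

+0.500000  (= +√(1/4))

√[1·3!0!0!/4! · 3!0!0!3!0!0!] = √(9)
  +(−1)^0/∏(0,3,0,0,0,0)! = 1/6  (running 1/6)
⟨..|..⟩ = √(9)·(1/6) = +0.500000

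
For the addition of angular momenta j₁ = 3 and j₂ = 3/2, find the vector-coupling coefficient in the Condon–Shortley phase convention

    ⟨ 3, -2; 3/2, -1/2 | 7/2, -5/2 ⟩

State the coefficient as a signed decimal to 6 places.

j₁+j₂−J=1  J+j₁−j₂=5  J−j₁+j₂=2  j₁+j₂+J+1=9
(j₁±m₁, j₂±m₂, J±M) = (1,5,1,2,1,6)
P² = 6400/7
sum k=0..1:
  [0] +1/120 = 1/120
  [1] −1/48 = -1/48
S = -1/80
C² = P²·S² = 1/7 ; C = -0.377964

-0.377964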